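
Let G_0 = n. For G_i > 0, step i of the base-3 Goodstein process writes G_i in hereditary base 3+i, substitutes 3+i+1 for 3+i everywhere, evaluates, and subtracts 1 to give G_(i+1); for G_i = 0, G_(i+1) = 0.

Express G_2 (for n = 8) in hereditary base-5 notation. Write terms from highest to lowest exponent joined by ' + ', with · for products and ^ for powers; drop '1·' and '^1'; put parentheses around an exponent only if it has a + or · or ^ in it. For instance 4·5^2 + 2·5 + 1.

step 0: 8 = 2·3 + 2; sub 4 for 3: 2·4 + 2; = 10; G_1 = 10−1 = 9
step 1: 9 = 2·4 + 1; sub 5 for 4: 2·5 + 1; = 11; G_2 = 11−1 = 10
step 2: 10 = 2·5; sub 6 for 5: 2·6; = 12; G_3 = 12−1 = 11

2·5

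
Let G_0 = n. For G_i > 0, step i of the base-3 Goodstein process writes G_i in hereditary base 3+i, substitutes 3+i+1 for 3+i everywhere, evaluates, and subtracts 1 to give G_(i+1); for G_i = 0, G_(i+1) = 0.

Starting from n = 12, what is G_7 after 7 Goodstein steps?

75

i=0: 12 = 3^2 + 3 (b=3); 3→4: 4^2 + 4 = 20; 20−1 = 19
i=1: 19 = 4^2 + 3 (b=4); 4→5: 5^2 + 3 = 28; 28−1 = 27
i=2: 27 = 5^2 + 2 (b=5); 5→6: 6^2 + 2 = 38; 38−1 = 37
i=3: 37 = 6^2 + 1 (b=6); 6→7: 7^2 + 1 = 50; 50−1 = 49
i=4: 49 = 7^2 (b=7); 7→8: 8^2 = 64; 64−1 = 63
i=5: 63 = 7·8 + 7 (b=8); 8→9: 7·9 + 7 = 70; 70−1 = 69
i=6: 69 = 7·9 + 6 (b=9); 9→10: 7·10 + 6 = 76; 76−1 = 75
i=7: 75 = 7·10 + 5 (b=10); 10→11: 7·11 + 5 = 82; 82−1 = 81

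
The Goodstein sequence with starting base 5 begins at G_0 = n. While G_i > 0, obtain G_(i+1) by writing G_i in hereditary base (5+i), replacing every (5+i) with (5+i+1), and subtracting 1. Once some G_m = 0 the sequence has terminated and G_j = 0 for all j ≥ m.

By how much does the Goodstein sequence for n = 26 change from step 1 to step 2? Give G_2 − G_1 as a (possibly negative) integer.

12

(0) 26|_5 = 5^2 + 1 ↦ 6^2 + 1|_6 = 37 ⇒ 36
(1) 36|_6 = 6^2 ↦ 7^2|_7 = 49 ⇒ 48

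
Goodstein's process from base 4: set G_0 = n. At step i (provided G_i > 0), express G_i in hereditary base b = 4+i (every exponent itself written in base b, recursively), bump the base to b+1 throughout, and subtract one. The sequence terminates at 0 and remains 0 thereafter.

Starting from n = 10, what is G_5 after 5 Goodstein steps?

13

i=0: 10 = 2·4 + 2 (b=4); 4→5: 2·5 + 2 = 12; 12−1 = 11
i=1: 11 = 2·5 + 1 (b=5); 5→6: 2·6 + 1 = 13; 13−1 = 12
i=2: 12 = 2·6 (b=6); 6→7: 2·7 = 14; 14−1 = 13
i=3: 13 = 7 + 6 (b=7); 7→8: 8 + 6 = 14; 14−1 = 13
i=4: 13 = 8 + 5 (b=8); 8→9: 9 + 5 = 14; 14−1 = 13
i=5: 13 = 9 + 4 (b=9); 9→10: 10 + 4 = 14; 14−1 = 13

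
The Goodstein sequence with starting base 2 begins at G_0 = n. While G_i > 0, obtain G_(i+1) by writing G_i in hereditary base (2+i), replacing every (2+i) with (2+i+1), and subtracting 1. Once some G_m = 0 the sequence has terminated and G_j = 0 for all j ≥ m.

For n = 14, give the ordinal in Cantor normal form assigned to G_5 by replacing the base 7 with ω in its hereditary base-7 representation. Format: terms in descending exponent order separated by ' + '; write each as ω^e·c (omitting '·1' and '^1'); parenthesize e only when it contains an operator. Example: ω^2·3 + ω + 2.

(0) 14|_2 = 2^(2 + 1) + 2^2 + 2 ↦ 3^(3 + 1) + 3^3 + 3|_3 = 111 ⇒ 110
(1) 110|_3 = 3^(3 + 1) + 3^3 + 2 ↦ 4^(4 + 1) + 4^4 + 2|_4 = 1282 ⇒ 1281
(2) 1281|_4 = 4^(4 + 1) + 4^4 + 1 ↦ 5^(5 + 1) + 5^5 + 1|_5 = 18751 ⇒ 18750
(3) 18750|_5 = 5^(5 + 1) + 5^5 ↦ 6^(6 + 1) + 6^6|_6 = 326592 ⇒ 326591
(4) 326591|_6 = 6^(6 + 1) + 5·6^5 + 5·6^4 + 5·6^3 + 5·6^2 + 5·6 + 5 ↦ 7^(7 + 1) + 5·7^5 + 5·7^4 + 5·7^3 + 5·7^2 + 5·7 + 5|_7 = 5862841 ⇒ 5862840
(5) 5862840|_7 = 7^(7 + 1) + 5·7^5 + 5·7^4 + 5·7^3 + 5·7^2 + 5·7 + 4 ↦ 8^(8 + 1) + 5·8^5 + 5·8^4 + 5·8^3 + 5·8^2 + 5·8 + 4|_8 = 134404972 ⇒ 134404971

ω^(ω + 1) + ω^5·5 + ω^4·5 + ω^3·5 + ω^2·5 + ω·5 + 4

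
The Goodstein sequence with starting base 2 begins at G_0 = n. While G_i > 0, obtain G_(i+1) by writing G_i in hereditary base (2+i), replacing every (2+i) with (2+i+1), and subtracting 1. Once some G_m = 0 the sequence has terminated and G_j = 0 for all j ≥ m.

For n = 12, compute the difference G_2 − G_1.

958

i=0: 12 = 2^(2 + 1) + 2^2 (b=2); 2→3: 3^(3 + 1) + 3^3 = 108; 108−1 = 107
i=1: 107 = 3^(3 + 1) + 2·3^2 + 2·3 + 2 (b=3); 3→4: 4^(4 + 1) + 2·4^2 + 2·4 + 2 = 1066; 1066−1 = 1065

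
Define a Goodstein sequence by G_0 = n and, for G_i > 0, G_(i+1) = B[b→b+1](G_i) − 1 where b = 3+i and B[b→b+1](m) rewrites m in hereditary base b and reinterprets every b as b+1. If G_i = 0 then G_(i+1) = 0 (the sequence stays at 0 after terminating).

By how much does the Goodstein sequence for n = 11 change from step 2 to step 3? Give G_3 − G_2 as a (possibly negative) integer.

10

(0) 11|_3 = 3^2 + 2 ↦ 4^2 + 2|_4 = 18 ⇒ 17
(1) 17|_4 = 4^2 + 1 ↦ 5^2 + 1|_5 = 26 ⇒ 25
(2) 25|_5 = 5^2 ↦ 6^2|_6 = 36 ⇒ 35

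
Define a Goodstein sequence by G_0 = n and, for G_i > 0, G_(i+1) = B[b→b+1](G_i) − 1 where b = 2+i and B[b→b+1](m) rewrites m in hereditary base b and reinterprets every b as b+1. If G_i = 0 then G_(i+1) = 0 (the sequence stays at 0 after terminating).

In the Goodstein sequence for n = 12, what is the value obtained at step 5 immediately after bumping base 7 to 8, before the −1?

[0] 12 ≡ 2^(2 + 1) + 2^2 (base 2). Lift 3: 108. −1: 107.
[1] 107 ≡ 3^(3 + 1) + 2·3^2 + 2·3 + 2 (base 3). Lift 4: 1066. −1: 1065.
[2] 1065 ≡ 4^(4 + 1) + 2·4^2 + 2·4 + 1 (base 4). Lift 5: 15686. −1: 15685.
[3] 15685 ≡ 5^(5 + 1) + 2·5^2 + 2·5 (base 5). Lift 6: 280020. −1: 280019.
[4] 280019 ≡ 6^(6 + 1) + 2·6^2 + 6 + 5 (base 6). Lift 7: 5764911. −1: 5764910.

134217868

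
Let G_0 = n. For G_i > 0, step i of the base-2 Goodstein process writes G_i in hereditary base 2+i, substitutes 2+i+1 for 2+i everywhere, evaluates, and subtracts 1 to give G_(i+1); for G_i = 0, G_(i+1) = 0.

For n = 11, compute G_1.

84

11 —HB2→ 2^(2 + 1) + 2 + 1 —bump→ 3^(3 + 1) + 3 + 1 = 85 —(−1)→ 84
84 —HB3→ 3^(3 + 1) + 3 —bump→ 4^(4 + 1) + 4 = 1028 —(−1)→ 1027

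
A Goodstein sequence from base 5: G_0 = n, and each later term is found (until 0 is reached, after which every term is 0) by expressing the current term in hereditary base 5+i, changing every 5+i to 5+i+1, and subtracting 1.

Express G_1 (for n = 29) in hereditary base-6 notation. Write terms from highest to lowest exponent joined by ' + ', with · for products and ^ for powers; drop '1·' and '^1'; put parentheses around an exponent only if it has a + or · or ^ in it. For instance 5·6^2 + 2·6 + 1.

6^2 + 3

29 —HB5→ 5^2 + 4 —bump→ 6^2 + 4 = 40 —(−1)→ 39
39 —HB6→ 6^2 + 3 —bump→ 7^2 + 3 = 52 —(−1)→ 51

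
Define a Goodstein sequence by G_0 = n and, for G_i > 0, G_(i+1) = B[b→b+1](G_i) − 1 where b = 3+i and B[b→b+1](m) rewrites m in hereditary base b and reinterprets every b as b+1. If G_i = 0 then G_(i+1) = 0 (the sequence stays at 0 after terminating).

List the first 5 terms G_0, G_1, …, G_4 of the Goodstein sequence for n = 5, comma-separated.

5, 5, 5, 5, 4

(0) 5|_3 = 3 + 2 ↦ 4 + 2|_4 = 6 ⇒ 5
(1) 5|_4 = 4 + 1 ↦ 5 + 1|_5 = 6 ⇒ 5
(2) 5|_5 = 5 ↦ 6|_6 = 6 ⇒ 5
(3) 5|_6 = 5 ↦ 5|_7 = 5 ⇒ 4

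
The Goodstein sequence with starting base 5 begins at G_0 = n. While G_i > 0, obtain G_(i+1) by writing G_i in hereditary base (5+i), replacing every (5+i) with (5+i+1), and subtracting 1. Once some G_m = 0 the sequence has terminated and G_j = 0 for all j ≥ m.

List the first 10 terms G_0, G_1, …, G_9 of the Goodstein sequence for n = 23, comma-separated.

(0) 23|_5 = 4·5 + 3 ↦ 4·6 + 3|_6 = 27 ⇒ 26
(1) 26|_6 = 4·6 + 2 ↦ 4·7 + 2|_7 = 30 ⇒ 29
(2) 29|_7 = 4·7 + 1 ↦ 4·8 + 1|_8 = 33 ⇒ 32
(3) 32|_8 = 4·8 ↦ 4·9|_9 = 36 ⇒ 35
(4) 35|_9 = 3·9 + 8 ↦ 3·10 + 8|_10 = 38 ⇒ 37
(5) 37|_10 = 3·10 + 7 ↦ 3·11 + 7|_11 = 40 ⇒ 39
(6) 39|_11 = 3·11 + 6 ↦ 3·12 + 6|_12 = 42 ⇒ 41
(7) 41|_12 = 3·12 + 5 ↦ 3·13 + 5|_13 = 44 ⇒ 43
(8) 43|_13 = 3·13 + 4 ↦ 3·14 + 4|_14 = 46 ⇒ 45

23, 26, 29, 32, 35, 37, 39, 41, 43, 45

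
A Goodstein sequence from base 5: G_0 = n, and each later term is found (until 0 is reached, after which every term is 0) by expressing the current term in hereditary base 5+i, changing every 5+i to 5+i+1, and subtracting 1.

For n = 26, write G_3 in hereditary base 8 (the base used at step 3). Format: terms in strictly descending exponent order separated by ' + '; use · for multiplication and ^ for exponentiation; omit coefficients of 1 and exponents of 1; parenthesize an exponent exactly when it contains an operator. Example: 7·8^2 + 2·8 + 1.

G_0=26  [base 5] 5^2 + 1  →[5↦6]→  6^2 + 1 = 37  −1 ⇒ G_1=36
G_1=36  [base 6] 6^2  →[6↦7]→  7^2 = 49  −1 ⇒ G_2=48
G_2=48  [base 7] 6·7 + 6  →[7↦8]→  6·8 + 6 = 54  −1 ⇒ G_3=53
G_3=53  [base 8] 6·8 + 5  →[8↦9]→  6·9 + 5 = 59  −1 ⇒ G_4=58

6·8 + 5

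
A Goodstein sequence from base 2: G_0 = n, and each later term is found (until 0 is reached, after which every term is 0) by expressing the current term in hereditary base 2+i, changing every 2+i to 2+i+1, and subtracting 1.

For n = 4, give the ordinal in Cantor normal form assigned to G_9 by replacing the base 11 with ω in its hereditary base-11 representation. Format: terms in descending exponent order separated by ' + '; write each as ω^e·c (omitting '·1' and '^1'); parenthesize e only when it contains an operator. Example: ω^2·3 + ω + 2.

ω^2·2 + ω

G_0=4  [base 2] 2^2  →[2↦3]→  3^3 = 27  −1 ⇒ G_1=26
G_1=26  [base 3] 2·3^2 + 2·3 + 2  →[3↦4]→  2·4^2 + 2·4 + 2 = 42  −1 ⇒ G_2=41
G_2=41  [base 4] 2·4^2 + 2·4 + 1  →[4↦5]→  2·5^2 + 2·5 + 1 = 61  −1 ⇒ G_3=60
G_3=60  [base 5] 2·5^2 + 2·5  →[5↦6]→  2·6^2 + 2·6 = 84  −1 ⇒ G_4=83
G_4=83  [base 6] 2·6^2 + 6 + 5  →[6↦7]→  2·7^2 + 7 + 5 = 110  −1 ⇒ G_5=109
G_5=109  [base 7] 2·7^2 + 7 + 4  →[7↦8]→  2·8^2 + 8 + 4 = 140  −1 ⇒ G_6=139
G_6=139  [base 8] 2·8^2 + 8 + 3  →[8↦9]→  2·9^2 + 9 + 3 = 174  −1 ⇒ G_7=173
G_7=173  [base 9] 2·9^2 + 9 + 2  →[9↦10]→  2·10^2 + 10 + 2 = 212  −1 ⇒ G_8=211
G_8=211  [base 10] 2·10^2 + 10 + 1  →[10↦11]→  2·11^2 + 11 + 1 = 254  −1 ⇒ G_9=253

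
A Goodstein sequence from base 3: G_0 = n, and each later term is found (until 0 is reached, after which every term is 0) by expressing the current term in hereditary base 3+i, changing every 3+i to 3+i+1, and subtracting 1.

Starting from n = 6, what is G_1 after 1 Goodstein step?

[0] 6 ≡ 2·3 (base 3). Lift 4: 8. −1: 7.
[1] 7 ≡ 4 + 3 (base 4). Lift 5: 8. −1: 7.

7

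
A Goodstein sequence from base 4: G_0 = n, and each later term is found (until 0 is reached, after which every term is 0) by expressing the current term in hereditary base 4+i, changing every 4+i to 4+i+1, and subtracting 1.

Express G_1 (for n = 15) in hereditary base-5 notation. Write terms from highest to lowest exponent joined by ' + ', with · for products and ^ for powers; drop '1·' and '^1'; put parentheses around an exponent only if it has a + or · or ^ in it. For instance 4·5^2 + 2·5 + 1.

3·5 + 2

base 4: 15 = 3·4 + 3; at 5: 3·5 + 3 = 18; next = 17
base 5: 17 = 3·5 + 2; at 6: 3·6 + 2 = 20; next = 19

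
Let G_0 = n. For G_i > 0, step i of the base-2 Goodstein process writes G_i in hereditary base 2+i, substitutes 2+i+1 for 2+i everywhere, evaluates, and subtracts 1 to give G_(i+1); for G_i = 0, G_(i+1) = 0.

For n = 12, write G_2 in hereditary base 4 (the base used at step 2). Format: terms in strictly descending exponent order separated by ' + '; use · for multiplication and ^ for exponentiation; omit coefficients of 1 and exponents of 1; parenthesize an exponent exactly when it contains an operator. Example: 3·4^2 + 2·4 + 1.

step 0: 12 = 2^(2 + 1) + 2^2; sub 3 for 2: 3^(3 + 1) + 3^3; = 108; G_1 = 108−1 = 107
step 1: 107 = 3^(3 + 1) + 2·3^2 + 2·3 + 2; sub 4 for 3: 4^(4 + 1) + 2·4^2 + 2·4 + 2; = 1066; G_2 = 1066−1 = 1065
step 2: 1065 = 4^(4 + 1) + 2·4^2 + 2·4 + 1; sub 5 for 4: 5^(5 + 1) + 2·5^2 + 2·5 + 1; = 15686; G_3 = 15686−1 = 15685

4^(4 + 1) + 2·4^2 + 2·4 + 1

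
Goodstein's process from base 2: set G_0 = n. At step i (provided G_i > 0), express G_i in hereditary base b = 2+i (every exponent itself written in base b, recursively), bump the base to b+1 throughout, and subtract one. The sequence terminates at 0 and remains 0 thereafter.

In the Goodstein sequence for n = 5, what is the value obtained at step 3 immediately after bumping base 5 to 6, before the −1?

776

G_0=5  [base 2] 2^2 + 1  →[2↦3]→  3^3 + 1 = 28  −1 ⇒ G_1=27
G_1=27  [base 3] 3^3  →[3↦4]→  4^4 = 256  −1 ⇒ G_2=255
G_2=255  [base 4] 3·4^3 + 3·4^2 + 3·4 + 3  →[4↦5]→  3·5^3 + 3·5^2 + 3·5 + 3 = 468  −1 ⇒ G_3=467
G_3=467  [base 5] 3·5^3 + 3·5^2 + 3·5 + 2  →[5↦6]→  3·6^3 + 3·6^2 + 3·6 + 2 = 776  −1 ⇒ G_4=775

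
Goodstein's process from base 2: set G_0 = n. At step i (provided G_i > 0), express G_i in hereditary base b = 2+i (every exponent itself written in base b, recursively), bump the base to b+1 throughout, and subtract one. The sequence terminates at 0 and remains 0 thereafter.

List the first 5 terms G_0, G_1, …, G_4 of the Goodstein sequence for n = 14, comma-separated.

(0) 14|_2 = 2^(2 + 1) + 2^2 + 2 ↦ 3^(3 + 1) + 3^3 + 3|_3 = 111 ⇒ 110
(1) 110|_3 = 3^(3 + 1) + 3^3 + 2 ↦ 4^(4 + 1) + 4^4 + 2|_4 = 1282 ⇒ 1281
(2) 1281|_4 = 4^(4 + 1) + 4^4 + 1 ↦ 5^(5 + 1) + 5^5 + 1|_5 = 18751 ⇒ 18750
(3) 18750|_5 = 5^(5 + 1) + 5^5 ↦ 6^(6 + 1) + 6^6|_6 = 326592 ⇒ 326591

14, 110, 1281, 18750, 326591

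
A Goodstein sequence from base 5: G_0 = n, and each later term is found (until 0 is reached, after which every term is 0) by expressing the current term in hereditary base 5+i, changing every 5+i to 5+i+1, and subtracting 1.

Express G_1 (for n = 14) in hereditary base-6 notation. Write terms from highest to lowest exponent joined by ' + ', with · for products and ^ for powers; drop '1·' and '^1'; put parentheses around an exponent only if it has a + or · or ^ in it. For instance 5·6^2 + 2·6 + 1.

2·6 + 3

(0) 14|_5 = 2·5 + 4 ↦ 2·6 + 4|_6 = 16 ⇒ 15
(1) 15|_6 = 2·6 + 3 ↦ 2·7 + 3|_7 = 17 ⇒ 16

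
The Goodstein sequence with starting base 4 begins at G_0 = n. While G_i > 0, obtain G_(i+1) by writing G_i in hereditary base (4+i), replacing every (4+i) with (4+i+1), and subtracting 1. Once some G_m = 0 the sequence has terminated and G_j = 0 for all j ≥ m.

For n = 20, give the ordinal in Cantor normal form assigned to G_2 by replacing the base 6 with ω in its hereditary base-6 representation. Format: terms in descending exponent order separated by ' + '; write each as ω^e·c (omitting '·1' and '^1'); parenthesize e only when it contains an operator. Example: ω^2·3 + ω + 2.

G_0 = 20. HB_4(20) = 4^2 + 4. Bump = 30. G_1 = 29.
G_1 = 29. HB_5(29) = 5^2 + 4. Bump = 40. G_2 = 39.
G_2 = 39. HB_6(39) = 6^2 + 3. Bump = 52. G_3 = 51.

ω^2 + 3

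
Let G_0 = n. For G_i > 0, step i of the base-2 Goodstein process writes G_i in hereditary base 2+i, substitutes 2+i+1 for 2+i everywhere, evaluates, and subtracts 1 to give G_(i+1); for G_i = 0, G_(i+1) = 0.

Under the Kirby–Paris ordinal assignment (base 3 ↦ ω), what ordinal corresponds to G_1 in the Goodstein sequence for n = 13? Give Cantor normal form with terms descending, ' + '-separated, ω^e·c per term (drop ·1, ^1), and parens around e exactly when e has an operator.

base 2: 13 = 2^(2 + 1) + 2^2 + 1; at 3: 3^(3 + 1) + 3^3 + 1 = 109; next = 108
base 3: 108 = 3^(3 + 1) + 3^3; at 4: 4^(4 + 1) + 4^4 = 1280; next = 1279

ω^(ω + 1) + ω^ω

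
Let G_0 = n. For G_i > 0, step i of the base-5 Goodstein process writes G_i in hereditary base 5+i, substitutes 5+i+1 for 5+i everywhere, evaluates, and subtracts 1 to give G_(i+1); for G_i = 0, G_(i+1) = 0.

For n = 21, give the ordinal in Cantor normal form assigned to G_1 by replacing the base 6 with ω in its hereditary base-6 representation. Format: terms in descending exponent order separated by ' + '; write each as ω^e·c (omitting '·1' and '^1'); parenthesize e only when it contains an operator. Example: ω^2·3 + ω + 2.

G_0 = 21. HB_5(21) = 4·5 + 1. Bump = 25. G_1 = 24.
G_1 = 24. HB_6(24) = 4·6. Bump = 28. G_2 = 27.

ω·4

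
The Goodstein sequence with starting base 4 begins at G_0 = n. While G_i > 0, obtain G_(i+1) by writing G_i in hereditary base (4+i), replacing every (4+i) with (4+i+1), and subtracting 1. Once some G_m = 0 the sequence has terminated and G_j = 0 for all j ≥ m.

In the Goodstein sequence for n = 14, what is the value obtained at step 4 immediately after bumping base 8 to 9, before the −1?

base 4: 14 = 3·4 + 2; at 5: 3·5 + 2 = 17; next = 16
base 5: 16 = 3·5 + 1; at 6: 3·6 + 1 = 19; next = 18
base 6: 18 = 3·6; at 7: 3·7 = 21; next = 20
base 7: 20 = 2·7 + 6; at 8: 2·8 + 6 = 22; next = 21
base 8: 21 = 2·8 + 5; at 9: 2·9 + 5 = 23; next = 22

23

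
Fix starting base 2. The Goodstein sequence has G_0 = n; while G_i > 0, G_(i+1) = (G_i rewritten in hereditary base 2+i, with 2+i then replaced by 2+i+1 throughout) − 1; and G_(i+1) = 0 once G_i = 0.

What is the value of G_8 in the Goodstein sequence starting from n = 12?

100000000211

[0] 12 ≡ 2^(2 + 1) + 2^2 (base 2). Lift 3: 108. −1: 107.
[1] 107 ≡ 3^(3 + 1) + 2·3^2 + 2·3 + 2 (base 3). Lift 4: 1066. −1: 1065.
[2] 1065 ≡ 4^(4 + 1) + 2·4^2 + 2·4 + 1 (base 4). Lift 5: 15686. −1: 15685.
[3] 15685 ≡ 5^(5 + 1) + 2·5^2 + 2·5 (base 5). Lift 6: 280020. −1: 280019.
[4] 280019 ≡ 6^(6 + 1) + 2·6^2 + 6 + 5 (base 6). Lift 7: 5764911. −1: 5764910.
[5] 5764910 ≡ 7^(7 + 1) + 2·7^2 + 7 + 4 (base 7). Lift 8: 134217868. −1: 134217867.
[6] 134217867 ≡ 8^(8 + 1) + 2·8^2 + 8 + 3 (base 8). Lift 9: 3486784575. −1: 3486784574.
[7] 3486784574 ≡ 9^(9 + 1) + 2·9^2 + 9 + 2 (base 9). Lift 10: 100000000212. −1: 100000000211.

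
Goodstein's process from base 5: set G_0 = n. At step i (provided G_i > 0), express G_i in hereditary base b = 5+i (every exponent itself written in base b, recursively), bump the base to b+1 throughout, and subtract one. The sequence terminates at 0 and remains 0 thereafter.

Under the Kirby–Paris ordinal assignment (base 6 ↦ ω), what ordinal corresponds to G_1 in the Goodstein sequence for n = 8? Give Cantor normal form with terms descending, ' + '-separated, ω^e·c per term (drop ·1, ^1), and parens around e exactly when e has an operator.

i=0: 8 = 5 + 3 (b=5); 5→6: 6 + 3 = 9; 9−1 = 8
i=1: 8 = 6 + 2 (b=6); 6→7: 7 + 2 = 9; 9−1 = 8

ω + 2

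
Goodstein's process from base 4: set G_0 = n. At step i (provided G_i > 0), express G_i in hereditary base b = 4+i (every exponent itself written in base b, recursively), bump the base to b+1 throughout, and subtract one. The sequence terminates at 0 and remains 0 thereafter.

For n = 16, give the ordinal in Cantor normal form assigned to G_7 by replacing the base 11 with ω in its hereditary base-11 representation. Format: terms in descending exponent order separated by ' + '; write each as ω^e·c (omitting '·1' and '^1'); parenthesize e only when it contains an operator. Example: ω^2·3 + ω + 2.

ω·3 + 8

(0) 16|_4 = 4^2 ↦ 5^2|_5 = 25 ⇒ 24
(1) 24|_5 = 4·5 + 4 ↦ 4·6 + 4|_6 = 28 ⇒ 27
(2) 27|_6 = 4·6 + 3 ↦ 4·7 + 3|_7 = 31 ⇒ 30
(3) 30|_7 = 4·7 + 2 ↦ 4·8 + 2|_8 = 34 ⇒ 33
(4) 33|_8 = 4·8 + 1 ↦ 4·9 + 1|_9 = 37 ⇒ 36
(5) 36|_9 = 4·9 ↦ 4·10|_10 = 40 ⇒ 39
(6) 39|_10 = 3·10 + 9 ↦ 3·11 + 9|_11 = 42 ⇒ 41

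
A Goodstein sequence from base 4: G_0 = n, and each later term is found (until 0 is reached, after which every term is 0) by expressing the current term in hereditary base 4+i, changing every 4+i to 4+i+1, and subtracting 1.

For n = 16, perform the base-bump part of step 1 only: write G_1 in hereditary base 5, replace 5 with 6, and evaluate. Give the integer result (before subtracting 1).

base 4: 16 = 4^2; at 5: 5^2 = 25; next = 24
base 5: 24 = 4·5 + 4; at 6: 4·6 + 4 = 28; next = 27

28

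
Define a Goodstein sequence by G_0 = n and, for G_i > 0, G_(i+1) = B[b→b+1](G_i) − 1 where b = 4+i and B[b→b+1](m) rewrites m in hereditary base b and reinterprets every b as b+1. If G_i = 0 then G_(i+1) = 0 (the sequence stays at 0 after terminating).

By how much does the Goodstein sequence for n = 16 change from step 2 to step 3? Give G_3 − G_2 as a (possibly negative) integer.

3

base 4: 16 = 4^2; at 5: 5^2 = 25; next = 24
base 5: 24 = 4·5 + 4; at 6: 4·6 + 4 = 28; next = 27
base 6: 27 = 4·6 + 3; at 7: 4·7 + 3 = 31; next = 30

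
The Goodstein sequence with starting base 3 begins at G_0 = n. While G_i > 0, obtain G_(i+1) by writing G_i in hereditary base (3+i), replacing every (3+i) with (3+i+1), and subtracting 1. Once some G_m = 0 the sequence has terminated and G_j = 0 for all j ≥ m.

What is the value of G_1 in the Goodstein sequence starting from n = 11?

(0) 11|_3 = 3^2 + 2 ↦ 4^2 + 2|_4 = 18 ⇒ 17
(1) 17|_4 = 4^2 + 1 ↦ 5^2 + 1|_5 = 26 ⇒ 25

17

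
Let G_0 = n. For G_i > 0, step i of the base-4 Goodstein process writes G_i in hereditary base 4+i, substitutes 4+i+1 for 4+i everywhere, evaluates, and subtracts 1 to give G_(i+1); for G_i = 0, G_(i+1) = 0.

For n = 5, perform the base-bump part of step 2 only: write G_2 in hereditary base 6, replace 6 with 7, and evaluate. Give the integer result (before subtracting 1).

i=0: 5 = 4 + 1 (b=4); 4→5: 5 + 1 = 6; 6−1 = 5
i=1: 5 = 5 (b=5); 5→6: 6 = 6; 6−1 = 5
i=2: 5 = 5 (b=6); 6→7: 5 = 5; 5−1 = 4

5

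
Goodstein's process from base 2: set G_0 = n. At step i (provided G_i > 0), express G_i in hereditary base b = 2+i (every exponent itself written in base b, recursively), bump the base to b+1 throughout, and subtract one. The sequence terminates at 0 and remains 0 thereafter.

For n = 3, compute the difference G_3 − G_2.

-1

step 0: 3 = 2 + 1; sub 3 for 2: 3 + 1; = 4; G_1 = 4−1 = 3
step 1: 3 = 3; sub 4 for 3: 4; = 4; G_2 = 4−1 = 3
step 2: 3 = 3; sub 5 for 4: 3; = 3; G_3 = 3−1 = 2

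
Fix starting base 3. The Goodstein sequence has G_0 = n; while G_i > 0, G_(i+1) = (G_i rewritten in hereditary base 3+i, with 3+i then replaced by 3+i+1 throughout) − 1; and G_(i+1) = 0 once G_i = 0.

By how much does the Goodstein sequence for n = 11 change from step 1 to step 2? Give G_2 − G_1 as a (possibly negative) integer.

8

step 0: 11 = 3^2 + 2; sub 4 for 3: 4^2 + 2; = 18; G_1 = 18−1 = 17
step 1: 17 = 4^2 + 1; sub 5 for 4: 5^2 + 1; = 26; G_2 = 26−1 = 25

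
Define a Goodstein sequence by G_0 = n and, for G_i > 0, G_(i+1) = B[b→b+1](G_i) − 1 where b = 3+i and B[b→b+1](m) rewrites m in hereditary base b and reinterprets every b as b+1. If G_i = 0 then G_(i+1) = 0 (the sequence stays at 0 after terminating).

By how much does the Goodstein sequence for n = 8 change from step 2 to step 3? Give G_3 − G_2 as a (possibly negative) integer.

(0) 8|_3 = 2·3 + 2 ↦ 2·4 + 2|_4 = 10 ⇒ 9
(1) 9|_4 = 2·4 + 1 ↦ 2·5 + 1|_5 = 11 ⇒ 10
(2) 10|_5 = 2·5 ↦ 2·6|_6 = 12 ⇒ 11

1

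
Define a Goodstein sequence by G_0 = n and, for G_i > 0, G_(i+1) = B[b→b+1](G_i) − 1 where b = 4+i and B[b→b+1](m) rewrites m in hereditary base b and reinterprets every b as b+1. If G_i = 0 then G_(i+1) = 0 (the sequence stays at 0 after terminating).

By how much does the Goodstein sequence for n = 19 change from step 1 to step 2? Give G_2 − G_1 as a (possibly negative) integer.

10

i=0: 19 = 4^2 + 3 (b=4); 4→5: 5^2 + 3 = 28; 28−1 = 27
i=1: 27 = 5^2 + 2 (b=5); 5→6: 6^2 + 2 = 38; 38−1 = 37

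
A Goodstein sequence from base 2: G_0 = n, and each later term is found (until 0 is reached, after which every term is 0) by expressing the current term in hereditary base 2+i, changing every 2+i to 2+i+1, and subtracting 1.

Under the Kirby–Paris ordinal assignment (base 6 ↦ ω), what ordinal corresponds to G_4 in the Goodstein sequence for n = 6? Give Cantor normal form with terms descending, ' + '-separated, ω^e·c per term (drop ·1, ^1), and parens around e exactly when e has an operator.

G_0=6  [base 2] 2^2 + 2  →[2↦3]→  3^3 + 3 = 30  −1 ⇒ G_1=29
G_1=29  [base 3] 3^3 + 2  →[3↦4]→  4^4 + 2 = 258  −1 ⇒ G_2=257
G_2=257  [base 4] 4^4 + 1  →[4↦5]→  5^5 + 1 = 3126  −1 ⇒ G_3=3125
G_3=3125  [base 5] 5^5  →[5↦6]→  6^6 = 46656  −1 ⇒ G_4=46655

ω^5·5 + ω^4·5 + ω^3·5 + ω^2·5 + ω·5 + 5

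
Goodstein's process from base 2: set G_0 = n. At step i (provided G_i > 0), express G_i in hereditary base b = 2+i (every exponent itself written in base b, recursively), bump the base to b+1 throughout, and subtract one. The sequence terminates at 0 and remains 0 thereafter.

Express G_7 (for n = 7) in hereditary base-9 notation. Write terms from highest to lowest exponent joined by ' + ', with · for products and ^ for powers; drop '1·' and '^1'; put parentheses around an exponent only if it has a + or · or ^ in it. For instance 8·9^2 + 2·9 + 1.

[0] 7 ≡ 2^2 + 2 + 1 (base 2). Lift 3: 31. −1: 30.
[1] 30 ≡ 3^3 + 3 (base 3). Lift 4: 260. −1: 259.
[2] 259 ≡ 4^4 + 3 (base 4). Lift 5: 3128. −1: 3127.
[3] 3127 ≡ 5^5 + 2 (base 5). Lift 6: 46658. −1: 46657.
[4] 46657 ≡ 6^6 + 1 (base 6). Lift 7: 823544. −1: 823543.
[5] 823543 ≡ 7^7 (base 7). Lift 8: 16777216. −1: 16777215.
[6] 16777215 ≡ 7·8^7 + 7·8^6 + 7·8^5 + 7·8^4 + 7·8^3 + 7·8^2 + 7·8 + 7 (base 8). Lift 9: 37665880. −1: 37665879.
[7] 37665879 ≡ 7·9^7 + 7·9^6 + 7·9^5 + 7·9^4 + 7·9^3 + 7·9^2 + 7·9 + 6 (base 9). Lift 10: 77777776. −1: 77777775.

7·9^7 + 7·9^6 + 7·9^5 + 7·9^4 + 7·9^3 + 7·9^2 + 7·9 + 6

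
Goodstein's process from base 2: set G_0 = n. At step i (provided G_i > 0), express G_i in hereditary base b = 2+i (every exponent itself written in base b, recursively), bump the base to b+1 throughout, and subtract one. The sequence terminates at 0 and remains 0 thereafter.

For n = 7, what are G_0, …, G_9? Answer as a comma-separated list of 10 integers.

(0) 7|_2 = 2^2 + 2 + 1 ↦ 3^3 + 3 + 1|_3 = 31 ⇒ 30
(1) 30|_3 = 3^3 + 3 ↦ 4^4 + 4|_4 = 260 ⇒ 259
(2) 259|_4 = 4^4 + 3 ↦ 5^5 + 3|_5 = 3128 ⇒ 3127
(3) 3127|_5 = 5^5 + 2 ↦ 6^6 + 2|_6 = 46658 ⇒ 46657
(4) 46657|_6 = 6^6 + 1 ↦ 7^7 + 1|_7 = 823544 ⇒ 823543
(5) 823543|_7 = 7^7 ↦ 8^8|_8 = 16777216 ⇒ 16777215
(6) 16777215|_8 = 7·8^7 + 7·8^6 + 7·8^5 + 7·8^4 + 7·8^3 + 7·8^2 + 7·8 + 7 ↦ 7·9^7 + 7·9^6 + 7·9^5 + 7·9^4 + 7·9^3 + 7·9^2 + 7·9 + 7|_9 = 37665880 ⇒ 37665879
(7) 37665879|_9 = 7·9^7 + 7·9^6 + 7·9^5 + 7·9^4 + 7·9^3 + 7·9^2 + 7·9 + 6 ↦ 7·10^7 + 7·10^6 + 7·10^5 + 7·10^4 + 7·10^3 + 7·10^2 + 7·10 + 6|_10 = 77777776 ⇒ 77777775
(8) 77777775|_10 = 7·10^7 + 7·10^6 + 7·10^5 + 7·10^4 + 7·10^3 + 7·10^2 + 7·10 + 5 ↦ 7·11^7 + 7·11^6 + 7·11^5 + 7·11^4 + 7·11^3 + 7·11^2 + 7·11 + 5|_11 = 150051214 ⇒ 150051213

7, 30, 259, 3127, 46657, 823543, 16777215, 37665879, 77777775, 150051213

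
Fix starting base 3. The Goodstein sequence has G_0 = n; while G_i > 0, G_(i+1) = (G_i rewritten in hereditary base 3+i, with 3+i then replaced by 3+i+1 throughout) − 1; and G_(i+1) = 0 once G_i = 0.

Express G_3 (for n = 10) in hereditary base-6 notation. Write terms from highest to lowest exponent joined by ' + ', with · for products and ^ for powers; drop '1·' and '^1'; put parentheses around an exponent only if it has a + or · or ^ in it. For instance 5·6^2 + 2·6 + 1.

4·6 + 3

G_0=10  [base 3] 3^2 + 1  →[3↦4]→  4^2 + 1 = 17  −1 ⇒ G_1=16
G_1=16  [base 4] 4^2  →[4↦5]→  5^2 = 25  −1 ⇒ G_2=24
G_2=24  [base 5] 4·5 + 4  →[5↦6]→  4·6 + 4 = 28  −1 ⇒ G_3=27
G_3=27  [base 6] 4·6 + 3  →[6↦7]→  4·7 + 3 = 31  −1 ⇒ G_4=30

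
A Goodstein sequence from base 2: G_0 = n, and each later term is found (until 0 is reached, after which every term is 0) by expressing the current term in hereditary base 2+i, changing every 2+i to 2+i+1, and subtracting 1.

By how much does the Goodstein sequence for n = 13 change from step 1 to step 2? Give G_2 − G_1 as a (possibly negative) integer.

i=0: 13 = 2^(2 + 1) + 2^2 + 1 (b=2); 2→3: 3^(3 + 1) + 3^3 + 1 = 109; 109−1 = 108
i=1: 108 = 3^(3 + 1) + 3^3 (b=3); 3→4: 4^(4 + 1) + 4^4 = 1280; 1280−1 = 1279

1171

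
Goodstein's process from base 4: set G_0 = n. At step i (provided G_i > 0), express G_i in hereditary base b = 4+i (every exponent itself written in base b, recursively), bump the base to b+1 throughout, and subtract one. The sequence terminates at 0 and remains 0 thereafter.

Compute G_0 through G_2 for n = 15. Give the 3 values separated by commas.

G_0=15  [base 4] 3·4 + 3  →[4↦5]→  3·5 + 3 = 18  −1 ⇒ G_1=17
G_1=17  [base 5] 3·5 + 2  →[5↦6]→  3·6 + 2 = 20  −1 ⇒ G_2=19

15, 17, 19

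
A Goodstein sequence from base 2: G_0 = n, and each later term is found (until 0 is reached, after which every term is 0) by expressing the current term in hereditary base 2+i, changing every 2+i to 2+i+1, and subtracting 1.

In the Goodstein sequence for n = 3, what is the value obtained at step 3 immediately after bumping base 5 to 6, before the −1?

2

G_0 = 3. HB_2(3) = 2 + 1. Bump = 4. G_1 = 3.
G_1 = 3. HB_3(3) = 3. Bump = 4. G_2 = 3.
G_2 = 3. HB_4(3) = 3. Bump = 3. G_3 = 2.
G_3 = 2. HB_5(2) = 2. Bump = 2. G_4 = 1.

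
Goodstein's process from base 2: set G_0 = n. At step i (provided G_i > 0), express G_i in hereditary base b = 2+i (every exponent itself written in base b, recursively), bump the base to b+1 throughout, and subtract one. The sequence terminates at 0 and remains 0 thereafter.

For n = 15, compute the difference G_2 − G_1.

G_0 = 15. HB_2(15) = 2^(2 + 1) + 2^2 + 2 + 1. Bump = 112. G_1 = 111.
G_1 = 111. HB_3(111) = 3^(3 + 1) + 3^3 + 3. Bump = 1284. G_2 = 1283.

1172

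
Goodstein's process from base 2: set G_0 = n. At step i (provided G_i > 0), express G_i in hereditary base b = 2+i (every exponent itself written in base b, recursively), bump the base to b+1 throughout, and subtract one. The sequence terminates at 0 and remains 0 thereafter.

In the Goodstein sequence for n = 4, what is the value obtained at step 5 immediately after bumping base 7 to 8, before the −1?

140

(0) 4|_2 = 2^2 ↦ 3^3|_3 = 27 ⇒ 26
(1) 26|_3 = 2·3^2 + 2·3 + 2 ↦ 2·4^2 + 2·4 + 2|_4 = 42 ⇒ 41
(2) 41|_4 = 2·4^2 + 2·4 + 1 ↦ 2·5^2 + 2·5 + 1|_5 = 61 ⇒ 60
(3) 60|_5 = 2·5^2 + 2·5 ↦ 2·6^2 + 2·6|_6 = 84 ⇒ 83
(4) 83|_6 = 2·6^2 + 6 + 5 ↦ 2·7^2 + 7 + 5|_7 = 110 ⇒ 109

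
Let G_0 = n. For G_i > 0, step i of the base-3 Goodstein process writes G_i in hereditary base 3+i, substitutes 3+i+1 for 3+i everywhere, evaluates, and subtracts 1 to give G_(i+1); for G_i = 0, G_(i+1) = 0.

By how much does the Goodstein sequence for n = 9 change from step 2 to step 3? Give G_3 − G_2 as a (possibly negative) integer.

G_0 = 9. HB_3(9) = 3^2. Bump = 16. G_1 = 15.
G_1 = 15. HB_4(15) = 3·4 + 3. Bump = 18. G_2 = 17.
G_2 = 17. HB_5(17) = 3·5 + 2. Bump = 20. G_3 = 19.

2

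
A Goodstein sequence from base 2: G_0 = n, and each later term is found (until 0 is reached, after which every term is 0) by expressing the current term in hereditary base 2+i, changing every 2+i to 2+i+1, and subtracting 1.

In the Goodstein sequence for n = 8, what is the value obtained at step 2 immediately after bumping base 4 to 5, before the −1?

6311

step 0: 8 = 2^(2 + 1); sub 3 for 2: 3^(3 + 1); = 81; G_1 = 81−1 = 80
step 1: 80 = 2·3^3 + 2·3^2 + 2·3 + 2; sub 4 for 3: 2·4^4 + 2·4^2 + 2·4 + 2; = 554; G_2 = 554−1 = 553
step 2: 553 = 2·4^4 + 2·4^2 + 2·4 + 1; sub 5 for 4: 2·5^5 + 2·5^2 + 2·5 + 1; = 6311; G_3 = 6311−1 = 6310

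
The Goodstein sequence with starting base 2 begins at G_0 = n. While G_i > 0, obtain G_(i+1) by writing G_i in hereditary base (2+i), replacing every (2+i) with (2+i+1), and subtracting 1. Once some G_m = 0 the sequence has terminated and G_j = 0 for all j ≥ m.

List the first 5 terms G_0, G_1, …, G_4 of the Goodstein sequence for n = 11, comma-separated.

11, 84, 1027, 15627, 279937

step 0: 11 = 2^(2 + 1) + 2 + 1; sub 3 for 2: 3^(3 + 1) + 3 + 1; = 85; G_1 = 85−1 = 84
step 1: 84 = 3^(3 + 1) + 3; sub 4 for 3: 4^(4 + 1) + 4; = 1028; G_2 = 1028−1 = 1027
step 2: 1027 = 4^(4 + 1) + 3; sub 5 for 4: 5^(5 + 1) + 3; = 15628; G_3 = 15628−1 = 15627
step 3: 15627 = 5^(5 + 1) + 2; sub 6 for 5: 6^(6 + 1) + 2; = 279938; G_4 = 279938−1 = 279937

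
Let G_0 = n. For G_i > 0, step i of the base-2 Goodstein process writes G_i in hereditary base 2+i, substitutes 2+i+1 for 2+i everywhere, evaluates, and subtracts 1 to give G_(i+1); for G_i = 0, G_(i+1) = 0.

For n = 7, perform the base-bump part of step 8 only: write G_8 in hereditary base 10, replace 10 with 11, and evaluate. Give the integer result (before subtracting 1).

150051214

i=0: 7 = 2^2 + 2 + 1 (b=2); 2→3: 3^3 + 3 + 1 = 31; 31−1 = 30
i=1: 30 = 3^3 + 3 (b=3); 3→4: 4^4 + 4 = 260; 260−1 = 259
i=2: 259 = 4^4 + 3 (b=4); 4→5: 5^5 + 3 = 3128; 3128−1 = 3127
i=3: 3127 = 5^5 + 2 (b=5); 5→6: 6^6 + 2 = 46658; 46658−1 = 46657
i=4: 46657 = 6^6 + 1 (b=6); 6→7: 7^7 + 1 = 823544; 823544−1 = 823543
i=5: 823543 = 7^7 (b=7); 7→8: 8^8 = 16777216; 16777216−1 = 16777215
i=6: 16777215 = 7·8^7 + 7·8^6 + 7·8^5 + 7·8^4 + 7·8^3 + 7·8^2 + 7·8 + 7 (b=8); 8→9: 7·9^7 + 7·9^6 + 7·9^5 + 7·9^4 + 7·9^3 + 7·9^2 + 7·9 + 7 = 37665880; 37665880−1 = 37665879
i=7: 37665879 = 7·9^7 + 7·9^6 + 7·9^5 + 7·9^4 + 7·9^3 + 7·9^2 + 7·9 + 6 (b=9); 9→10: 7·10^7 + 7·10^6 + 7·10^5 + 7·10^4 + 7·10^3 + 7·10^2 + 7·10 + 6 = 77777776; 77777776−1 = 77777775
i=8: 77777775 = 7·10^7 + 7·10^6 + 7·10^5 + 7·10^4 + 7·10^3 + 7·10^2 + 7·10 + 5 (b=10); 10→11: 7·11^7 + 7·11^6 + 7·11^5 + 7·11^4 + 7·11^3 + 7·11^2 + 7·11 + 5 = 150051214; 150051214−1 = 150051213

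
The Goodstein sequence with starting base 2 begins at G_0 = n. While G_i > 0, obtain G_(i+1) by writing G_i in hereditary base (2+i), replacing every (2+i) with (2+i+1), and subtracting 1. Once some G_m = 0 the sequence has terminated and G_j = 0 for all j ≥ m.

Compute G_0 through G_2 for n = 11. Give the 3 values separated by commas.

11, 84, 1027

step 0: 11 = 2^(2 + 1) + 2 + 1; sub 3 for 2: 3^(3 + 1) + 3 + 1; = 85; G_1 = 85−1 = 84
step 1: 84 = 3^(3 + 1) + 3; sub 4 for 3: 4^(4 + 1) + 4; = 1028; G_2 = 1028−1 = 1027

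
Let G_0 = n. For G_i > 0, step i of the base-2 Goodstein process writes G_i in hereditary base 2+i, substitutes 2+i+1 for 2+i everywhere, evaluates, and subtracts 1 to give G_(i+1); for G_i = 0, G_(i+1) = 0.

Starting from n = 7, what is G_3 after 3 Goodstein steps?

base 2: 7 = 2^2 + 2 + 1; at 3: 3^3 + 3 + 1 = 31; next = 30
base 3: 30 = 3^3 + 3; at 4: 4^4 + 4 = 260; next = 259
base 4: 259 = 4^4 + 3; at 5: 5^5 + 3 = 3128; next = 3127
base 5: 3127 = 5^5 + 2; at 6: 6^6 + 2 = 46658; next = 46657

3127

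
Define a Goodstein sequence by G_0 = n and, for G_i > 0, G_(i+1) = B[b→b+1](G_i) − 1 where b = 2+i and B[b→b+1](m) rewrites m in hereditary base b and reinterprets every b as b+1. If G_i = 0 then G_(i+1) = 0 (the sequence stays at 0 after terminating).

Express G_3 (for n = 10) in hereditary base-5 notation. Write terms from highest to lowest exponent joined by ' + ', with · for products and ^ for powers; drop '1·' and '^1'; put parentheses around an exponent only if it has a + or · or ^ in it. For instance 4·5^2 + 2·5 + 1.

5^(5 + 1)

base 2: 10 = 2^(2 + 1) + 2; at 3: 3^(3 + 1) + 3 = 84; next = 83
base 3: 83 = 3^(3 + 1) + 2; at 4: 4^(4 + 1) + 2 = 1026; next = 1025
base 4: 1025 = 4^(4 + 1) + 1; at 5: 5^(5 + 1) + 1 = 15626; next = 15625
base 5: 15625 = 5^(5 + 1); at 6: 6^(6 + 1) = 279936; next = 279935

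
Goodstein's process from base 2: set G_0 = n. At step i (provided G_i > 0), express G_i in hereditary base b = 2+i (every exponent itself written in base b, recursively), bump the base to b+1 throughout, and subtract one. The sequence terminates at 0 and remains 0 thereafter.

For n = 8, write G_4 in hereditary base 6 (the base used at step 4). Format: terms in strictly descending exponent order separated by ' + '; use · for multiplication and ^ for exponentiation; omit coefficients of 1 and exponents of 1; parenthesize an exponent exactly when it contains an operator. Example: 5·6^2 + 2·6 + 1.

2·6^6 + 2·6^2 + 6 + 5

i=0: 8 = 2^(2 + 1) (b=2); 2→3: 3^(3 + 1) = 81; 81−1 = 80
i=1: 80 = 2·3^3 + 2·3^2 + 2·3 + 2 (b=3); 3→4: 2·4^4 + 2·4^2 + 2·4 + 2 = 554; 554−1 = 553
i=2: 553 = 2·4^4 + 2·4^2 + 2·4 + 1 (b=4); 4→5: 2·5^5 + 2·5^2 + 2·5 + 1 = 6311; 6311−1 = 6310
i=3: 6310 = 2·5^5 + 2·5^2 + 2·5 (b=5); 5→6: 2·6^6 + 2·6^2 + 2·6 = 93396; 93396−1 = 93395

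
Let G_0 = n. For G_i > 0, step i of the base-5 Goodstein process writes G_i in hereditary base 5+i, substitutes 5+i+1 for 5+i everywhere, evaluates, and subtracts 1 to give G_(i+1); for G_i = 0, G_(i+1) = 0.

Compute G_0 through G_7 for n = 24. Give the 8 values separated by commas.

step 0: 24 = 4·5 + 4; sub 6 for 5: 4·6 + 4; = 28; G_1 = 28−1 = 27
step 1: 27 = 4·6 + 3; sub 7 for 6: 4·7 + 3; = 31; G_2 = 31−1 = 30
step 2: 30 = 4·7 + 2; sub 8 for 7: 4·8 + 2; = 34; G_3 = 34−1 = 33
step 3: 33 = 4·8 + 1; sub 9 for 8: 4·9 + 1; = 37; G_4 = 37−1 = 36
step 4: 36 = 4·9; sub 10 for 9: 4·10; = 40; G_5 = 40−1 = 39
step 5: 39 = 3·10 + 9; sub 11 for 10: 3·11 + 9; = 42; G_6 = 42−1 = 41
step 6: 41 = 3·11 + 8; sub 12 for 11: 3·12 + 8; = 44; G_7 = 44−1 = 43

24, 27, 30, 33, 36, 39, 41, 43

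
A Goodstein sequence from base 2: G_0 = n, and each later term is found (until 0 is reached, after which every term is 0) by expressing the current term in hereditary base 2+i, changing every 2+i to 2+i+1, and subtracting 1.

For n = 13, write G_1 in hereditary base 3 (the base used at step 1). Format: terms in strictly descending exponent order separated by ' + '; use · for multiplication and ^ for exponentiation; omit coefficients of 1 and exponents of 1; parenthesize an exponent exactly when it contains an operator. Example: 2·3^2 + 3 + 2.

13 —HB2→ 2^(2 + 1) + 2^2 + 1 —bump→ 3^(3 + 1) + 3^3 + 1 = 109 —(−1)→ 108
108 —HB3→ 3^(3 + 1) + 3^3 —bump→ 4^(4 + 1) + 4^4 = 1280 —(−1)→ 1279

3^(3 + 1) + 3^3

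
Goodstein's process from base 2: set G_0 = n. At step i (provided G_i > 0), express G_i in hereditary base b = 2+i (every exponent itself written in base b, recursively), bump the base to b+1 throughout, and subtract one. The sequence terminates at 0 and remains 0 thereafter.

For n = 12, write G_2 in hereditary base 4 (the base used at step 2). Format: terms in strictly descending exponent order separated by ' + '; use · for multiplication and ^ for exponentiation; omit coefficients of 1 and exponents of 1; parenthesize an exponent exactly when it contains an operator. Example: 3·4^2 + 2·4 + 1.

4^(4 + 1) + 2·4^2 + 2·4 + 1

base 2: 12 = 2^(2 + 1) + 2^2; at 3: 3^(3 + 1) + 3^3 = 108; next = 107
base 3: 107 = 3^(3 + 1) + 2·3^2 + 2·3 + 2; at 4: 4^(4 + 1) + 2·4^2 + 2·4 + 2 = 1066; next = 1065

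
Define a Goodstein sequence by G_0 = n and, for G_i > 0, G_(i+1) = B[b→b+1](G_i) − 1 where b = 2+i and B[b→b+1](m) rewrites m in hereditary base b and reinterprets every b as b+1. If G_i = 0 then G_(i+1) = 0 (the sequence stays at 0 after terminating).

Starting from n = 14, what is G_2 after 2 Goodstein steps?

1281

(0) 14|_2 = 2^(2 + 1) + 2^2 + 2 ↦ 3^(3 + 1) + 3^3 + 3|_3 = 111 ⇒ 110
(1) 110|_3 = 3^(3 + 1) + 3^3 + 2 ↦ 4^(4 + 1) + 4^4 + 2|_4 = 1282 ⇒ 1281
(2) 1281|_4 = 4^(4 + 1) + 4^4 + 1 ↦ 5^(5 + 1) + 5^5 + 1|_5 = 18751 ⇒ 18750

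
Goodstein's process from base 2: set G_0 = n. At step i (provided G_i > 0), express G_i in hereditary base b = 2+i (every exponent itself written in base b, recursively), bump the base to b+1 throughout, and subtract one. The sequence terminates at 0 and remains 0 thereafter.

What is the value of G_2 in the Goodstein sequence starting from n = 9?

1023

[0] 9 ≡ 2^(2 + 1) + 1 (base 2). Lift 3: 82. −1: 81.
[1] 81 ≡ 3^(3 + 1) (base 3). Lift 4: 1024. −1: 1023.
[2] 1023 ≡ 3·4^4 + 3·4^3 + 3·4^2 + 3·4 + 3 (base 4). Lift 5: 9843. −1: 9842.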